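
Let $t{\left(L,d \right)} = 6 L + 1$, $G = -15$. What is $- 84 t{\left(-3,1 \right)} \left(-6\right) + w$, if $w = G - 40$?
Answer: $-8623$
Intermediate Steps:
$t{\left(L,d \right)} = 1 + 6 L$
$w = -55$ ($w = -15 - 40 = -55$)
$- 84 t{\left(-3,1 \right)} \left(-6\right) + w = - 84 \left(1 + 6 \left(-3\right)\right) \left(-6\right) - 55 = - 84 \left(1 - 18\right) \left(-6\right) - 55 = - 84 \left(\left(-17\right) \left(-6\right)\right) - 55 = \left(-84\right) 102 - 55 = -8568 - 55 = -8623$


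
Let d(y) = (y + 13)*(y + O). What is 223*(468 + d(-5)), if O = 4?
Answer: 102580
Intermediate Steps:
d(y) = (4 + y)*(13 + y) (d(y) = (y + 13)*(y + 4) = (13 + y)*(4 + y) = (4 + y)*(13 + y))
223*(468 + d(-5)) = 223*(468 + (52 + (-5)² + 17*(-5))) = 223*(468 + (52 + 25 - 85)) = 223*(468 - 8) = 223*460 = 102580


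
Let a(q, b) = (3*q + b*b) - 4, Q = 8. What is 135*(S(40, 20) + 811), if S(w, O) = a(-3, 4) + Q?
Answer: 110970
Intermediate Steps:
a(q, b) = -4 + b² + 3*q (a(q, b) = (3*q + b²) - 4 = (b² + 3*q) - 4 = -4 + b² + 3*q)
S(w, O) = 11 (S(w, O) = (-4 + 4² + 3*(-3)) + 8 = (-4 + 16 - 9) + 8 = 3 + 8 = 11)
135*(S(40, 20) + 811) = 135*(11 + 811) = 135*822 = 110970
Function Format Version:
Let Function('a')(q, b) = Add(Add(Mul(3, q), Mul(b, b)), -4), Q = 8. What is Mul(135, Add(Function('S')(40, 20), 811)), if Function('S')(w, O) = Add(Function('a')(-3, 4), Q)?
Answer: 110970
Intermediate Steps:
Function('a')(q, b) = Add(-4, Pow(b, 2), Mul(3, q)) (Function('a')(q, b) = Add(Add(Mul(3, q), Pow(b, 2)), -4) = Add(Add(Pow(b, 2), Mul(3, q)), -4) = Add(-4, Pow(b, 2), Mul(3, q)))
Function('S')(w, O) = 11 (Function('S')(w, O) = Add(Add(-4, Pow(4, 2), Mul(3, -3)), 8) = Add(Add(-4, 16, -9), 8) = Add(3, 8) = 11)
Mul(135, Add(Function('S')(40, 20), 811)) = Mul(135, Add(11, 811)) = Mul(135, 822) = 110970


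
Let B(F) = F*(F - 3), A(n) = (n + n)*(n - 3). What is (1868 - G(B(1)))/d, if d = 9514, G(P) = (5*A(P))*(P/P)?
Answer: 884/4757 ≈ 0.18583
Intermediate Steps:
A(n) = 2*n*(-3 + n) (A(n) = (2*n)*(-3 + n) = 2*n*(-3 + n))
B(F) = F*(-3 + F)
G(P) = 10*P*(-3 + P) (G(P) = (5*(2*P*(-3 + P)))*(P/P) = (10*P*(-3 + P))*1 = 10*P*(-3 + P))
(1868 - G(B(1)))/d = (1868 - 10*1*(-3 + 1)*(-3 + 1*(-3 + 1)))/9514 = (1868 - 10*1*(-2)*(-3 + 1*(-2)))*(1/9514) = (1868 - 10*(-2)*(-3 - 2))*(1/9514) = (1868 - 10*(-2)*(-5))*(1/9514) = (1868 - 1*100)*(1/9514) = (1868 - 100)*(1/9514) = 1768*(1/9514) = 884/4757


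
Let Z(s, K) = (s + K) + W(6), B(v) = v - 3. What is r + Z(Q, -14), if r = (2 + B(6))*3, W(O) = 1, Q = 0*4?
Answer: 2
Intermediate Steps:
B(v) = -3 + v
Q = 0
r = 15 (r = (2 + (-3 + 6))*3 = (2 + 3)*3 = 5*3 = 15)
Z(s, K) = 1 + K + s (Z(s, K) = (s + K) + 1 = (K + s) + 1 = 1 + K + s)
r + Z(Q, -14) = 15 + (1 - 14 + 0) = 15 - 13 = 2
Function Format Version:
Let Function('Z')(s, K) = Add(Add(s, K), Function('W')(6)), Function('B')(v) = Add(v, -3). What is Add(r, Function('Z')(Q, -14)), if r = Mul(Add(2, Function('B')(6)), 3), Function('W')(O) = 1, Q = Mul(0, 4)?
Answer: 2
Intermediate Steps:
Function('B')(v) = Add(-3, v)
Q = 0
r = 15 (r = Mul(Add(2, Add(-3, 6)), 3) = Mul(Add(2, 3), 3) = Mul(5, 3) = 15)
Function('Z')(s, K) = Add(1, K, s) (Function('Z')(s, K) = Add(Add(s, K), 1) = Add(Add(K, s), 1) = Add(1, K, s))
Add(r, Function('Z')(Q, -14)) = Add(15, Add(1, -14, 0)) = Add(15, -13) = 2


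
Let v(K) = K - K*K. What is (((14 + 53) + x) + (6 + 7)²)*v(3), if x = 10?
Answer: -1476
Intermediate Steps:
v(K) = K - K²
(((14 + 53) + x) + (6 + 7)²)*v(3) = (((14 + 53) + 10) + (6 + 7)²)*(3*(1 - 1*3)) = ((67 + 10) + 13²)*(3*(1 - 3)) = (77 + 169)*(3*(-2)) = 246*(-6) = -1476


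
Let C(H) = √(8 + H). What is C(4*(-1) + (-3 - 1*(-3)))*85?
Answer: 170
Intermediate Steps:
C(4*(-1) + (-3 - 1*(-3)))*85 = √(8 + (4*(-1) + (-3 - 1*(-3))))*85 = √(8 + (-4 + (-3 + 3)))*85 = √(8 + (-4 + 0))*85 = √(8 - 4)*85 = √4*85 = 2*85 = 170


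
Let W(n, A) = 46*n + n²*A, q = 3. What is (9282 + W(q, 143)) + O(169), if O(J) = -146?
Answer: 10561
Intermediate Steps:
W(n, A) = 46*n + A*n²
(9282 + W(q, 143)) + O(169) = (9282 + 3*(46 + 143*3)) - 146 = (9282 + 3*(46 + 429)) - 146 = (9282 + 3*475) - 146 = (9282 + 1425) - 146 = 10707 - 146 = 10561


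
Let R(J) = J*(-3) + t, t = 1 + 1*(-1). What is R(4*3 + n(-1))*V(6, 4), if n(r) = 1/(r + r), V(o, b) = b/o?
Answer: -23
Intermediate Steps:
n(r) = 1/(2*r)
t = 0 (t = 1 - 1 = 0)
R(J) = -3*J (R(J) = J*(-3) + 0 = -3*J + 0 = -3*J)
R(4*3 + n(-1))*V(6, 4) = (-3*(4*3 + (½)/(-1)))*(4/6) = (-3*(12 + (½)*(-1)))*(4*(⅙)) = -3*(12 - ½)*(⅔) = -3*23/2*(⅔) = -69/2*⅔ = -23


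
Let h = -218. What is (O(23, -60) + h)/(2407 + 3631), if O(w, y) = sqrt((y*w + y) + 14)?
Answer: -109/3019 + I*sqrt(1426)/6038 ≈ -0.036105 + 0.0062541*I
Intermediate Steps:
O(w, y) = sqrt(14 + y + w*y) (O(w, y) = sqrt((w*y + y) + 14) = sqrt((y + w*y) + 14) = sqrt(14 + y + w*y))
(O(23, -60) + h)/(2407 + 3631) = (sqrt(14 - 60 + 23*(-60)) - 218)/(2407 + 3631) = (sqrt(14 - 60 - 1380) - 218)/6038 = (sqrt(-1426) - 218)*(1/6038) = (I*sqrt(1426) - 218)*(1/6038) = (-218 + I*sqrt(1426))*(1/6038) = -109/3019 + I*sqrt(1426)/6038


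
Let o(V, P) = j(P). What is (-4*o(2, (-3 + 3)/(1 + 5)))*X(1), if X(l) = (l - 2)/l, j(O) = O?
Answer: 0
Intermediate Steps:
o(V, P) = P
X(l) = (-2 + l)/l
(-4*o(2, (-3 + 3)/(1 + 5)))*X(1) = (-4*(-3 + 3)/(1 + 5))*((-2 + 1)/1) = (-0/6)*(1*(-1)) = -0/6*(-1) = -4*0*(-1) = 0*(-1) = 0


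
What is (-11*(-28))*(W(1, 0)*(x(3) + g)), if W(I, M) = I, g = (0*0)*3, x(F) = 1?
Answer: 308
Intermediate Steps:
g = 0 (g = 0*3 = 0)
(-11*(-28))*(W(1, 0)*(x(3) + g)) = (-11*(-28))*(1*(1 + 0)) = 308*(1*1) = 308*1 = 308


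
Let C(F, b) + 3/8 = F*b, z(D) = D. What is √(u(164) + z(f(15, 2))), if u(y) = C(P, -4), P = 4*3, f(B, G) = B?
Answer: I*√534/4 ≈ 5.7771*I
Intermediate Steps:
P = 12
C(F, b) = -3/8 + F*b
u(y) = -387/8 (u(y) = -3/8 + 12*(-4) = -3/8 - 48 = -387/8)
√(u(164) + z(f(15, 2))) = √(-387/8 + 15) = √(-267/8) = I*√534/4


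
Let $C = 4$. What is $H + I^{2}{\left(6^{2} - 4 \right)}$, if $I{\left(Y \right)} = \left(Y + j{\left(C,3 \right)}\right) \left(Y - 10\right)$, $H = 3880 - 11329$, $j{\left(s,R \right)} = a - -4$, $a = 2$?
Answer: $691447$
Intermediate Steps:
$j{\left(s,R \right)} = 6$ ($j{\left(s,R \right)} = 2 - -4 = 2 + 4 = 6$)
$H = -7449$
$I{\left(Y \right)} = \left(-10 + Y\right) \left(6 + Y\right)$ ($I{\left(Y \right)} = \left(Y + 6\right) \left(Y - 10\right) = \left(6 + Y\right) \left(-10 + Y\right) = \left(-10 + Y\right) \left(6 + Y\right)$)
$H + I^{2}{\left(6^{2} - 4 \right)} = -7449 + \left(-60 + \left(6^{2} - 4\right)^{2} - 4 \left(6^{2} - 4\right)\right)^{2} = -7449 + \left(-60 + \left(36 - 4\right)^{2} - 4 \left(36 - 4\right)\right)^{2} = -7449 + \left(-60 + 32^{2} - 128\right)^{2} = -7449 + \left(-60 + 1024 - 128\right)^{2} = -7449 + 836^{2} = -7449 + 698896 = 691447$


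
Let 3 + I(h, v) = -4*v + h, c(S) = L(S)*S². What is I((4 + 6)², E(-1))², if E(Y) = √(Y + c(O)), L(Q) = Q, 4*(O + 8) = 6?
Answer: 4999 - 4074*I*√10 ≈ 4999.0 - 12883.0*I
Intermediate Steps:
O = -13/2 (O = -8 + (¼)*6 = -8 + 3/2 = -13/2 ≈ -6.5000)
c(S) = S³ (c(S) = S*S² = S³)
E(Y) = √(-2197/8 + Y) (E(Y) = √(Y + (-13/2)³) = √(Y - 2197/8) = √(-2197/8 + Y))
I(h, v) = -3 + h - 4*v (I(h, v) = -3 + (-4*v + h) = -3 + (h - 4*v) = -3 + h - 4*v)
I((4 + 6)², E(-1))² = (-3 + (4 + 6)² - √(-4394 + 16*(-1)))² = (-3 + 10² - √(-4394 - 16))² = (-3 + 100 - √(-4410))² = (-3 + 100 - 21*I*√10)² = (97 - 21*I*√10)²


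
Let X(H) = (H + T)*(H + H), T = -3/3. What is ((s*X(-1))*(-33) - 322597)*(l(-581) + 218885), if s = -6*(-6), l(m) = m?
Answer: -71461596096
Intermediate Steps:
T = -1 (T = -3*⅓ = -1)
s = 36
X(H) = 2*H*(-1 + H) (X(H) = (H - 1)*(H + H) = (-1 + H)*(2*H) = 2*H*(-1 + H))
((s*X(-1))*(-33) - 322597)*(l(-581) + 218885) = ((36*(2*(-1)*(-1 - 1)))*(-33) - 322597)*(-581 + 218885) = ((36*(2*(-1)*(-2)))*(-33) - 322597)*218304 = ((36*4)*(-33) - 322597)*218304 = (144*(-33) - 322597)*218304 = (-4752 - 322597)*218304 = -327349*218304 = -71461596096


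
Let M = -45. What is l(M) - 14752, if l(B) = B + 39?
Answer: -14758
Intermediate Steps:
l(B) = 39 + B
l(M) - 14752 = (39 - 45) - 14752 = -6 - 14752 = -14758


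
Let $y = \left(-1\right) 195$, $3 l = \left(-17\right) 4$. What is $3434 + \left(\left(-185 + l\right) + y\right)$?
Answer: $\frac{9094}{3} \approx 3031.3$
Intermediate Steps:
$l = - \frac{68}{3}$ ($l = \frac{\left(-17\right) 4}{3} = \frac{1}{3} \left(-68\right) = - \frac{68}{3} \approx -22.667$)
$y = -195$
$3434 + \left(\left(-185 + l\right) + y\right) = 3434 - \frac{1208}{3} = \frac{9094}{3}$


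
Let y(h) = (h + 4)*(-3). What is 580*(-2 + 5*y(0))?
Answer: -35960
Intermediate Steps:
y(h) = -12 - 3*h (y(h) = (4 + h)*(-3) = -12 - 3*h)
580*(-2 + 5*y(0)) = 580*(-2 + 5*(-12 - 3*0)) = 580*(-2 + 5*(-12 + 0)) = 580*(-2 + 5*(-12)) = 580*(-2 - 60) = 580*(-62) = -35960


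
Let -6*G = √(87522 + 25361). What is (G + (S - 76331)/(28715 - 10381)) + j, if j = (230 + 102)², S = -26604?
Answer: 2020743881/18334 - √112883/6 ≈ 1.1016e+5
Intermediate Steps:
j = 110224 (j = 332² = 110224)
G = -√112883/6 (G = -√(87522 + 25361)/6 = -√112883/6 ≈ -55.997)
(G + (S - 76331)/(28715 - 10381)) + j = (-√112883/6 + (-26604 - 76331)/(28715 - 10381)) + 110224 = (-√112883/6 - 102935/18334) + 110224 = (-102935/18334 - √112883/6) + 110224 = 2020743881/18334 - √112883/6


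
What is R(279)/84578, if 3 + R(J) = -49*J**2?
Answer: -1907106/42289 ≈ -45.097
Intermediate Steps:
R(J) = -3 - 49*J**2
R(279)/84578 = (-3 - 49*279**2)/84578 = (-3 - 49*77841)*(1/84578) = (-3 - 3814209)*(1/84578) = -3814212*1/84578 = -1907106/42289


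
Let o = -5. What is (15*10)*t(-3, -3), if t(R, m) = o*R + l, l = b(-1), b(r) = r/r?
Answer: 2400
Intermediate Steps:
b(r) = 1
l = 1
t(R, m) = 1 - 5*R (t(R, m) = -5*R + 1 = 1 - 5*R)
(15*10)*t(-3, -3) = (15*10)*(1 - 5*(-3)) = 150*(1 + 15) = 150*16 = 2400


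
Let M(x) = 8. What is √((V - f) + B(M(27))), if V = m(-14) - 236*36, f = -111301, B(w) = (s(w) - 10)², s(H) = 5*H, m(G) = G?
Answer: √103691 ≈ 322.01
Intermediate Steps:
B(w) = (-10 + 5*w)² (B(w) = (5*w - 10)² = (-10 + 5*w)²)
V = -8510 (V = -14 - 236*36 = -14 - 8496 = -8510)
√((V - f) + B(M(27))) = √((-8510 - 1*(-111301)) + 25*(-2 + 8)²) = √((-8510 + 111301) + 25*6²) = √(102791 + 25*36) = √(102791 + 900) = √103691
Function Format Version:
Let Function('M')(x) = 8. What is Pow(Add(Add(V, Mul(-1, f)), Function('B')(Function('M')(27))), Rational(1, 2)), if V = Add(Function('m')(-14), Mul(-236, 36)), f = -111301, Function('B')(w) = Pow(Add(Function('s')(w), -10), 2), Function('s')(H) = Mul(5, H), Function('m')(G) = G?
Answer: Pow(103691, Rational(1, 2)) ≈ 322.01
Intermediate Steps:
Function('B')(w) = Pow(Add(-10, Mul(5, w)), 2) (Function('B')(w) = Pow(Add(Mul(5, w), -10), 2) = Pow(Add(-10, Mul(5, w)), 2))
V = -8510 (V = Add(-14, Mul(-236, 36)) = Add(-14, -8496) = -8510)
Pow(Add(Add(V, Mul(-1, f)), Function('B')(Function('M')(27))), Rational(1, 2)) = Pow(Add(Add(-8510, Mul(-1, -111301)), Mul(25, Pow(Add(-2, 8), 2))), Rational(1, 2)) = Pow(Add(Add(-8510, 111301), Mul(25, Pow(6, 2))), Rational(1, 2)) = Pow(Add(102791, Mul(25, 36)), Rational(1, 2)) = Pow(Add(102791, 900), Rational(1, 2)) = Pow(103691, Rational(1, 2))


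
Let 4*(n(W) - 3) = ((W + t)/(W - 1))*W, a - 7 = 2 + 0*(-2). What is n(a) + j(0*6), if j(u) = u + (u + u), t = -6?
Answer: 123/32 ≈ 3.8438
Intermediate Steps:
a = 9 (a = 7 + (2 + 0*(-2)) = 7 + (2 + 0) = 7 + 2 = 9)
n(W) = 3 + W*(-6 + W)/(4*(-1 + W)) (n(W) = 3 + (((W - 6)/(W - 1))*W)/4 = 3 + (((-6 + W)/(-1 + W))*W)/4 = 3 + (W*(-6 + W)/(-1 + W))/4 = 3 + W*(-6 + W)/(4*(-1 + W)))
j(u) = 3*u (j(u) = u + 2*u = 3*u)
n(a) + j(0*6) = (-12 + 9**2 + 6*9)/(4*(-1 + 9)) + 3*(0*6) = (1/4)*(-12 + 81 + 54)/8 + 3*0 = (1/4)*(1/8)*123 + 0 = 123/32 + 0 = 123/32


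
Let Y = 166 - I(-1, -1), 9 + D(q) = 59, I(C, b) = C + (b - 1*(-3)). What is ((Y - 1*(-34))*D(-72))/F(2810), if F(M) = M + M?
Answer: 995/562 ≈ 1.7705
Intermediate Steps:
F(M) = 2*M
I(C, b) = 3 + C + b (I(C, b) = C + (b + 3) = C + (3 + b) = 3 + C + b)
D(q) = 50 (D(q) = -9 + 59 = 50)
Y = 165 (Y = 166 - (3 - 1 - 1) = 166 - 1*1 = 166 - 1 = 165)
((Y - 1*(-34))*D(-72))/F(2810) = ((165 - 1*(-34))*50)/((2*2810)) = ((165 + 34)*50)/5620 = (199*50)*(1/5620) = 9950*(1/5620) = 995/562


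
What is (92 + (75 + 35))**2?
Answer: 40804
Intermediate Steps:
(92 + (75 + 35))**2 = (92 + 110)**2 = 202**2 = 40804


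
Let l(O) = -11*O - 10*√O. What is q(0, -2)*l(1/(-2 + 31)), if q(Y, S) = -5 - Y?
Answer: 55/29 + 50*√29/29 ≈ 11.181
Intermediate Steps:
q(0, -2)*l(1/(-2 + 31)) = (-5 - 1*0)*(-11/(-2 + 31) - 10/√(-2 + 31)) = (-5 + 0)*(-11/29 - 10*√29/29) = -5*(-11*1/29 - 10*√29/29) = -5*(-11/29 - 10*√29/29) = 55/29 + 50*√29/29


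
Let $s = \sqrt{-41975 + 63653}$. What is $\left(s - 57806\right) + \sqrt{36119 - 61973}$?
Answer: $-57806 + \sqrt{21678} + i \sqrt{25854} \approx -57659.0 + 160.79 i$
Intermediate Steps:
$s = \sqrt{21678} \approx 147.23$
$\left(s - 57806\right) + \sqrt{36119 - 61973} = \left(\sqrt{21678} - 57806\right) + \sqrt{36119 - 61973} = \left(-57806 + \sqrt{21678}\right) + \sqrt{36119 - 61973} = \left(-57806 + \sqrt{21678}\right) + \sqrt{-25854} = \left(-57806 + \sqrt{21678}\right) + i \sqrt{25854} = -57806 + \sqrt{21678} + i \sqrt{25854}$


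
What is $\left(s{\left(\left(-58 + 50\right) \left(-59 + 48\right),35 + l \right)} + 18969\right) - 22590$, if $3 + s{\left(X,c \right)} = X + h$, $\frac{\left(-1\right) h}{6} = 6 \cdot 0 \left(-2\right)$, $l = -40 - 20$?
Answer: $-3536$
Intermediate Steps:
$l = -60$ ($l = -40 - 20 = -60$)
$h = 0$ ($h = - 6 \cdot 6 \cdot 0 \left(-2\right) = - 6 \cdot 0 \left(-2\right) = \left(-6\right) 0 = 0$)
$s{\left(X,c \right)} = -3 + X$ ($s{\left(X,c \right)} = -3 + \left(X + 0\right) = -3 + X$)
$\left(s{\left(\left(-58 + 50\right) \left(-59 + 48\right),35 + l \right)} + 18969\right) - 22590 = \left(\left(-3 + \left(-58 + 50\right) \left(-59 + 48\right)\right) + 18969\right) - 22590 = \left(\left(-3 - -88\right) + 18969\right) - 22590 = \left(\left(-3 + 88\right) + 18969\right) - 22590 = \left(85 + 18969\right) - 22590 = 19054 - 22590 = -3536$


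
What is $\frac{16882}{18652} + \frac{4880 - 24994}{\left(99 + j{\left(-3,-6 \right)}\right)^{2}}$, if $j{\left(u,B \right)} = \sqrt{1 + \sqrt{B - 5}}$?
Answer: $\frac{8441}{9326} - \frac{20114}{\left(99 + \sqrt{1 + i \sqrt{11}}\right)^{2}} \approx -1.0858 + 0.043986 i$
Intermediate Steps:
$j{\left(u,B \right)} = \sqrt{1 + \sqrt{-5 + B}}$
$\frac{16882}{18652} + \frac{4880 - 24994}{\left(99 + j{\left(-3,-6 \right)}\right)^{2}} = \frac{16882}{18652} + \frac{4880 - 24994}{\left(99 + \sqrt{1 + \sqrt{-5 - 6}}\right)^{2}} = 16882 \cdot \frac{1}{18652} - \frac{20114}{\left(99 + \sqrt{1 + \sqrt{-11}}\right)^{2}} = \frac{8441}{9326} - \frac{20114}{\left(99 + \sqrt{1 + i \sqrt{11}}\right)^{2}}$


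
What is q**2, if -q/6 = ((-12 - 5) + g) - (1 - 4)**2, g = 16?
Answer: 3600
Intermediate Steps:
q = 60 (q = -6*(((-12 - 5) + 16) - (1 - 4)**2) = -6*((-17 + 16) - 1*(-3)**2) = -6*(-1 - 1*9) = -6*(-1 - 9) = -6*(-10) = 60)
q**2 = 60**2 = 3600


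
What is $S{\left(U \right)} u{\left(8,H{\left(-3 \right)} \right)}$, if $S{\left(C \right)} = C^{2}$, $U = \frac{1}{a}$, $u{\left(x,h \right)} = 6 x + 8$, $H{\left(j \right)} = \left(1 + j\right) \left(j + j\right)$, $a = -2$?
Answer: $14$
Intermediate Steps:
$H{\left(j \right)} = 2 j \left(1 + j\right)$ ($H{\left(j \right)} = \left(1 + j\right) 2 j = 2 j \left(1 + j\right)$)
$u{\left(x,h \right)} = 8 + 6 x$
$U = - \frac{1}{2}$ ($U = \frac{1}{-2} = - \frac{1}{2} \approx -0.5$)
$S{\left(U \right)} u{\left(8,H{\left(-3 \right)} \right)} = \left(- \frac{1}{2}\right)^{2} \left(8 + 6 \cdot 8\right) = \frac{8 + 48}{4} = \frac{1}{4} \cdot 56 = 14$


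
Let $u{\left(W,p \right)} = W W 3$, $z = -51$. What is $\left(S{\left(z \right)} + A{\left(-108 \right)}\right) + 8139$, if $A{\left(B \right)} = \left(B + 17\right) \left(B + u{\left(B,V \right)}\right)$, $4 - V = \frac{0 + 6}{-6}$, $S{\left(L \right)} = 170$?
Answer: $-3166135$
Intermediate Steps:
$V = 5$ ($V = 4 - \frac{0 + 6}{-6} = 4 - 6 \left(- \frac{1}{6}\right) = 4 - -1 = 4 + 1 = 5$)
$u{\left(W,p \right)} = 3 W^{2}$ ($u{\left(W,p \right)} = W^{2} \cdot 3 = 3 W^{2}$)
$A{\left(B \right)} = \left(17 + B\right) \left(B + 3 B^{2}\right)$ ($A{\left(B \right)} = \left(B + 17\right) \left(B + 3 B^{2}\right) = \left(17 + B\right) \left(B + 3 B^{2}\right)$)
$\left(S{\left(z \right)} + A{\left(-108 \right)}\right) + 8139 = \left(170 - 108 \left(17 + 3 \left(-108\right)^{2} + 52 \left(-108\right)\right)\right) + 8139 = \left(170 - 108 \left(17 + 3 \cdot 11664 - 5616\right)\right) + 8139 = \left(170 - 108 \left(17 + 34992 - 5616\right)\right) + 8139 = \left(170 - 3174444\right) + 8139 = -3174274 + 8139 = -3166135$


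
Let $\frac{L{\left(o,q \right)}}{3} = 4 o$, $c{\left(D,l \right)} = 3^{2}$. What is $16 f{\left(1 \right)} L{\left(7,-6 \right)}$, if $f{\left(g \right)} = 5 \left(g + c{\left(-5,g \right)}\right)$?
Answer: $67200$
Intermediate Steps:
$c{\left(D,l \right)} = 9$
$L{\left(o,q \right)} = 12 o$ ($L{\left(o,q \right)} = 3 \cdot 4 o = 12 o$)
$f{\left(g \right)} = 45 + 5 g$ ($f{\left(g \right)} = 5 \left(g + 9\right) = 5 \left(9 + g\right) = 45 + 5 g$)
$16 f{\left(1 \right)} L{\left(7,-6 \right)} = 16 \left(45 + 5 \cdot 1\right) 12 \cdot 7 = 16 \left(45 + 5\right) 84 = 16 \cdot 50 \cdot 84 = 800 \cdot 84 = 67200$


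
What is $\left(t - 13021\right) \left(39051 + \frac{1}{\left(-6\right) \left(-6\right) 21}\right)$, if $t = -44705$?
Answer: $- \frac{31559613433}{14} \approx -2.2543 \cdot 10^{9}$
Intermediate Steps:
$\left(t - 13021\right) \left(39051 + \frac{1}{\left(-6\right) \left(-6\right) 21}\right) = \left(-44705 - 13021\right) \left(39051 + \frac{1}{\left(-6\right) \left(-6\right) 21}\right) = - 57726 \left(39051 + \frac{1}{36 \cdot 21}\right) = - 57726 \left(39051 + \frac{1}{756}\right) = \left(-57726\right) \frac{29522557}{756} = - \frac{31559613433}{14}$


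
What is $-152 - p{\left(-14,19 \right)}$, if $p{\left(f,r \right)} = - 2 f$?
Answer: $-180$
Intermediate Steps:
$-152 - p{\left(-14,19 \right)} = -152 - \left(-2\right) \left(-14\right) = -152 - 28 = -180$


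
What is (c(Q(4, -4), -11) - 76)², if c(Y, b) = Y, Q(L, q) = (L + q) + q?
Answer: 6400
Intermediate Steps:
Q(L, q) = L + 2*q
(c(Q(4, -4), -11) - 76)² = ((4 + 2*(-4)) - 76)² = ((4 - 8) - 76)² = (-4 - 76)² = (-80)² = 6400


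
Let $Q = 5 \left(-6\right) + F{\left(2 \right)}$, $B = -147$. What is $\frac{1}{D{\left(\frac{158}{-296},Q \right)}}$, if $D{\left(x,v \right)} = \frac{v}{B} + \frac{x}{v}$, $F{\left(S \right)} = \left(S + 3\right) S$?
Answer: $\frac{435120}{70813} \approx 6.1446$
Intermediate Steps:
$F{\left(S \right)} = S \left(3 + S\right)$ ($F{\left(S \right)} = \left(3 + S\right) S = S \left(3 + S\right)$)
$Q = -20$ ($Q = 5 \left(-6\right) + 2 \left(3 + 2\right) = -30 + 2 \cdot 5 = -30 + 10 = -20$)
$D{\left(x,v \right)} = - \frac{v}{147} + \frac{x}{v}$ ($D{\left(x,v \right)} = \frac{v}{-147} + \frac{x}{v} = v \left(- \frac{1}{147}\right) + \frac{x}{v} = - \frac{v}{147} + \frac{x}{v}$)
$\frac{1}{D{\left(\frac{158}{-296},Q \right)}} = \frac{1}{\left(- \frac{1}{147}\right) \left(-20\right) + \frac{158 \frac{1}{-296}}{-20}} = \frac{1}{\frac{20}{147} + 158 \left(- \frac{1}{296}\right) \left(- \frac{1}{20}\right)} = \frac{1}{\frac{20}{147} - - \frac{79}{2960}} = \frac{1}{\frac{20}{147} + \frac{79}{2960}} = \frac{1}{\frac{70813}{435120}} = \frac{435120}{70813}$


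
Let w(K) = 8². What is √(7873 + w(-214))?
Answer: √7937 ≈ 89.090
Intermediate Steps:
w(K) = 64
√(7873 + w(-214)) = √(7873 + 64) = √7937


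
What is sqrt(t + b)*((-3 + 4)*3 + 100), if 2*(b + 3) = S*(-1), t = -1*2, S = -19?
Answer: 309*sqrt(2)/2 ≈ 218.50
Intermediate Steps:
t = -2
b = 13/2 (b = -3 + (-19*(-1))/2 = -3 + (1/2)*19 = -3 + 19/2 = 13/2 ≈ 6.5000)
sqrt(t + b)*((-3 + 4)*3 + 100) = sqrt(-2 + 13/2)*((-3 + 4)*3 + 100) = sqrt(9/2)*(1*3 + 100) = (3*sqrt(2)/2)*(3 + 100) = (3*sqrt(2)/2)*103 = 309*sqrt(2)/2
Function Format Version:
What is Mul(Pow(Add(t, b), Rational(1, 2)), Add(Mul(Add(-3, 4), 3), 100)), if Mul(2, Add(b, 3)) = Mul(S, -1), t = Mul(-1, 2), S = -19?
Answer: Mul(Rational(309, 2), Pow(2, Rational(1, 2))) ≈ 218.50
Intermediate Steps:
t = -2
b = Rational(13, 2) (b = Add(-3, Mul(Rational(1, 2), Mul(-19, -1))) = Add(-3, Mul(Rational(1, 2), 19)) = Add(-3, Rational(19, 2)) = Rational(13, 2) ≈ 6.5000)
Mul(Pow(Add(t, b), Rational(1, 2)), Add(Mul(Add(-3, 4), 3), 100)) = Mul(Pow(Add(-2, Rational(13, 2)), Rational(1, 2)), Add(Mul(Add(-3, 4), 3), 100)) = Mul(Pow(Rational(9, 2), Rational(1, 2)), Add(Mul(1, 3), 100)) = Mul(Mul(Rational(3, 2), Pow(2, Rational(1, 2))), Add(3, 100)) = Mul(Mul(Rational(3, 2), Pow(2, Rational(1, 2))), 103) = Mul(Rational(309, 2), Pow(2, Rational(1, 2)))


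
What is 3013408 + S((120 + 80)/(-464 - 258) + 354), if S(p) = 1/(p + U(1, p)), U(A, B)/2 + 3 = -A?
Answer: 376091399209/124806 ≈ 3.0134e+6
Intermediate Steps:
U(A, B) = -6 - 2*A (U(A, B) = -6 + 2*(-A) = -6 - 2*A)
S(p) = 1/(-8 + p) (S(p) = 1/(p + (-6 - 2*1)) = 1/(p + (-6 - 2)) = 1/(p - 8) = 1/(-8 + p))
3013408 + S((120 + 80)/(-464 - 258) + 354) = 3013408 + 1/(-8 + ((120 + 80)/(-464 - 258) + 354)) = 3013408 + 1/(-8 + (200/(-722) + 354)) = 3013408 + 1/(-8 + (200*(-1/722) + 354)) = 3013408 + 1/(-8 + (-100/361 + 354)) = 3013408 + 1/(-8 + 127694/361) = 3013408 + 1/(124806/361) = 3013408 + 361/124806 = 376091399209/124806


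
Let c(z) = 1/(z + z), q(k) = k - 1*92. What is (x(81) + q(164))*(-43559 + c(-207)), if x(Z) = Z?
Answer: -306568259/46 ≈ -6.6645e+6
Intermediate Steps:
q(k) = -92 + k (q(k) = k - 92 = -92 + k)
c(z) = 1/(2*z)
(x(81) + q(164))*(-43559 + c(-207)) = (81 + (-92 + 164))*(-43559 + (½)/(-207)) = (81 + 72)*(-43559 + (½)*(-1/207)) = 153*(-43559 - 1/414) = 153*(-18033427/414) = -306568259/46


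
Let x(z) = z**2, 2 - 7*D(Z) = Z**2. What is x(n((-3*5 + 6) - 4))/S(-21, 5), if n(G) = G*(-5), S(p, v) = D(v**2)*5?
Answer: -845/89 ≈ -9.4944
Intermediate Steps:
D(Z) = 2/7 - Z**2/7
S(p, v) = 10/7 - 5*v**4/7 (S(p, v) = (2/7 - v**4/7)*5 = 10/7 - 5*v**4/7)
n(G) = -5*G
x(n((-3*5 + 6) - 4))/S(-21, 5) = (-5*((-3*5 + 6) - 4))**2/(10/7 - 5/7*5**4) = (-5*((-15 + 6) - 4))**2/(10/7 - 5/7*625) = (-5*(-9 - 4))**2/(10/7 - 3125/7) = (-5*(-13))**2/(-445) = 65**2*(-1/445) = 4225*(-1/445) = -845/89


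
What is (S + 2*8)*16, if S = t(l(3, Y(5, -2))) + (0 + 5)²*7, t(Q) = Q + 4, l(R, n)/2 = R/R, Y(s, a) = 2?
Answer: 3152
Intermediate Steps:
l(R, n) = 2 (l(R, n) = 2*(R/R) = 2*1 = 2)
t(Q) = 4 + Q
S = 181 (S = (4 + 2) + (0 + 5)²*7 = 6 + 5²*7 = 6 + 25*7 = 6 + 175 = 181)
(S + 2*8)*16 = (181 + 2*8)*16 = (181 + 16)*16 = 197*16 = 3152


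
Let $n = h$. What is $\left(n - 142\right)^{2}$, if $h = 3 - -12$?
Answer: $16129$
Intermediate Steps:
$h = 15$ ($h = 3 + 12 = 15$)
$n = 15$
$\left(n - 142\right)^{2} = \left(15 - 142\right)^{2} = \left(-127\right)^{2} = 16129$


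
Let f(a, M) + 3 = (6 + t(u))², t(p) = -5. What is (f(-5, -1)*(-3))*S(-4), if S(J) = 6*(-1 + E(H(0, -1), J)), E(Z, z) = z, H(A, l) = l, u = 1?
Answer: -180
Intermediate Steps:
f(a, M) = -2 (f(a, M) = -3 + (6 - 5)² = -3 + 1² = -3 + 1 = -2)
S(J) = -6 + 6*J (S(J) = 6*(-1 + J) = -6 + 6*J)
(f(-5, -1)*(-3))*S(-4) = (-2*(-3))*(-6 + 6*(-4)) = 6*(-6 - 24) = 6*(-30) = -180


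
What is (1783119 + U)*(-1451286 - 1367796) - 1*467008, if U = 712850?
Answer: -7036341747466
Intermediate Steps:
(1783119 + U)*(-1451286 - 1367796) - 1*467008 = (1783119 + 712850)*(-1451286 - 1367796) - 1*467008 = 2495969*(-2819082) - 467008 = -7036341280458 - 467008 = -7036341747466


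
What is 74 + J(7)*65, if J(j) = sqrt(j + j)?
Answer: 74 + 65*sqrt(14) ≈ 317.21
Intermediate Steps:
J(j) = sqrt(2)*sqrt(j) (J(j) = sqrt(2*j) = sqrt(2)*sqrt(j))
74 + J(7)*65 = 74 + (sqrt(2)*sqrt(7))*65 = 74 + sqrt(14)*65 = 74 + 65*sqrt(14)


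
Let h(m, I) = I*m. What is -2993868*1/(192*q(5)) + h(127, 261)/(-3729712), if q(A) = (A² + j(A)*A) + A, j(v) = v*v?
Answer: -14540692527/144526340 ≈ -100.61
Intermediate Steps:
j(v) = v²
q(A) = A + A² + A³ (q(A) = (A² + A²*A) + A = (A² + A³) + A = A + A² + A³)
-2993868*1/(192*q(5)) + h(127, 261)/(-3729712) = -2993868*1/(960*(1 + 5 + 5²)) + (261*127)/(-3729712) = -2993868*1/(960*(1 + 5 + 25)) + 33147*(-1/3729712) = -2993868/(((5*31)*(-32))*(-6)) - 33147/3729712 = -2993868/((155*(-32))*(-6)) - 33147/3729712 = -2993868/((-4960*(-6))) - 33147/3729712 = -2993868/29760 - 33147/3729712 = -2993868*1/29760 - 33147/3729712 = -249489/2480 - 33147/3729712 = -14540692527/144526340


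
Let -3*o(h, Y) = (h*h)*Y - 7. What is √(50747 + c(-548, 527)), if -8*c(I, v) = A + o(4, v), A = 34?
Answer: √7357506/12 ≈ 226.04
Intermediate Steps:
o(h, Y) = 7/3 - Y*h²/3 (o(h, Y) = -((h*h)*Y - 7)/3 = -(h²*Y - 7)/3 = -(Y*h² - 7)/3 = -(-7 + Y*h²)/3 = 7/3 - Y*h²/3)
c(I, v) = -109/24 + 2*v/3 (c(I, v) = -(34 + (7/3 - ⅓*v*4²))/8 = -(34 + (7/3 - ⅓*v*16))/8 = -(34 + (7/3 - 16*v/3))/8 = -(109/3 - 16*v/3)/8 = -109/24 + 2*v/3)
√(50747 + c(-548, 527)) = √(50747 + (-109/24 + (⅔)*527)) = √(50747 + (-109/24 + 1054/3)) = √(50747 + 8323/24) = √(1226251/24) = √7357506/12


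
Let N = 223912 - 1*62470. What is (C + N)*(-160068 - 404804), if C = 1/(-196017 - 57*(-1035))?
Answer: -6247796615981228/68511 ≈ -9.1194e+10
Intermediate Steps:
C = -1/137022 (C = 1/(-196017 + 58995) = 1/(-137022) = -1/137022 ≈ -7.2981e-6)
N = 161442 (N = 223912 - 62470 = 161442)
(C + N)*(-160068 - 404804) = (-1/137022 + 161442)*(-160068 - 404804) = (22121105723/137022)*(-564872) = -6247796615981228/68511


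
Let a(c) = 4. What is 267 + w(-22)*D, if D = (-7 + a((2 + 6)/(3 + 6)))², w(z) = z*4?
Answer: -525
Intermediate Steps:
w(z) = 4*z
D = 9 (D = (-7 + 4)² = (-3)² = 9)
267 + w(-22)*D = 267 + (4*(-22))*9 = 267 - 88*9 = 267 - 792 = -525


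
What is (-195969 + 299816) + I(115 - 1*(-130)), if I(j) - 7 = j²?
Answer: 163879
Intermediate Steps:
I(j) = 7 + j²
(-195969 + 299816) + I(115 - 1*(-130)) = (-195969 + 299816) + (7 + (115 - 1*(-130))²) = 103847 + (7 + (115 + 130)²) = 103847 + (7 + 245²) = 103847 + (7 + 60025) = 103847 + 60032 = 163879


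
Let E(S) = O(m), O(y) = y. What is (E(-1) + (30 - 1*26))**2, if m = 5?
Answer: 81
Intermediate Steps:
E(S) = 5
(E(-1) + (30 - 1*26))**2 = (5 + (30 - 1*26))**2 = (5 + (30 - 26))**2 = (5 + 4)**2 = 9**2 = 81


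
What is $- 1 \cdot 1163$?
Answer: $-1163$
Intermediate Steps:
$- 1 \cdot 1163 = \left(-1\right) 1163 = -1163$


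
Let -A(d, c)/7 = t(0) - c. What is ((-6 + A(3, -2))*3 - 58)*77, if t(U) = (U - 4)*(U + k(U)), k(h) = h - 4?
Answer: -34958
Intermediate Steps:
k(h) = -4 + h
t(U) = (-4 + U)*(-4 + 2*U) (t(U) = (U - 4)*(U + (-4 + U)) = (-4 + U)*(-4 + 2*U))
A(d, c) = -112 + 7*c (A(d, c) = -7*((16 - 12*0 + 2*0²) - c) = -7*((16 + 0 + 2*0) - c) = -7*((16 + 0 + 0) - c) = -7*(16 - c) = -112 + 7*c)
((-6 + A(3, -2))*3 - 58)*77 = ((-6 + (-112 + 7*(-2)))*3 - 58)*77 = ((-6 + (-112 - 14))*3 - 58)*77 = ((-6 - 126)*3 - 58)*77 = (-132*3 - 58)*77 = (-396 - 58)*77 = -454*77 = -34958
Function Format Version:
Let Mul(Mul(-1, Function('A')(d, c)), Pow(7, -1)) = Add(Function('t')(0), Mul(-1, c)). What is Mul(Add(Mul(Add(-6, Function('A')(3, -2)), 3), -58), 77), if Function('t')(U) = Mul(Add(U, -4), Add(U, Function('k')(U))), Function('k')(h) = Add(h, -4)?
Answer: -34958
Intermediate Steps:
Function('k')(h) = Add(-4, h)
Function('t')(U) = Mul(Add(-4, U), Add(-4, Mul(2, U))) (Function('t')(U) = Mul(Add(U, -4), Add(U, Add(-4, U))) = Mul(Add(-4, U), Add(-4, Mul(2, U))))
Function('A')(d, c) = Add(-112, Mul(7, c)) (Function('A')(d, c) = Mul(-7, Add(Add(16, Mul(-12, 0), Mul(2, Pow(0, 2))), Mul(-1, c))) = Mul(-7, Add(Add(16, 0, Mul(2, 0)), Mul(-1, c))) = Mul(-7, Add(Add(16, 0, 0), Mul(-1, c))) = Mul(-7, Add(16, Mul(-1, c))) = Add(-112, Mul(7, c)))
Mul(Add(Mul(Add(-6, Function('A')(3, -2)), 3), -58), 77) = Mul(Add(Mul(Add(-6, Add(-112, Mul(7, -2))), 3), -58), 77) = Mul(Add(Mul(Add(-6, Add(-112, -14)), 3), -58), 77) = Mul(Add(Mul(Add(-6, -126), 3), -58), 77) = Mul(Add(Mul(-132, 3), -58), 77) = Mul(Add(-396, -58), 77) = Mul(-454, 77) = -34958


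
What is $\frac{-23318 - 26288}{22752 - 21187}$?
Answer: $- \frac{49606}{1565} \approx -31.697$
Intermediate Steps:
$\frac{-23318 - 26288}{22752 - 21187} = - \frac{49606}{1565}$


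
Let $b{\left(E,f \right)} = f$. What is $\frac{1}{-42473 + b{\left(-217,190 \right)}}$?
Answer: $- \frac{1}{42283} \approx -2.365 \cdot 10^{-5}$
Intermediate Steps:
$\frac{1}{-42473 + b{\left(-217,190 \right)}} = \frac{1}{-42473 + 190} = \frac{1}{-42283} = - \frac{1}{42283}$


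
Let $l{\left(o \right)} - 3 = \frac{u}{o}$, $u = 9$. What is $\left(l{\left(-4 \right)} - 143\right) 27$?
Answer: $- \frac{15363}{4} \approx -3840.8$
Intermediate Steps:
$l{\left(o \right)} = 3 + \frac{9}{o}$
$\left(l{\left(-4 \right)} - 143\right) 27 = \left(\left(3 + \frac{9}{-4}\right) - 143\right) 27 = \left(\left(3 + 9 \left(- \frac{1}{4}\right)\right) - 143\right) 27 = \left(\left(3 - \frac{9}{4}\right) - 143\right) 27 = \left(\frac{3}{4} - 143\right) 27 = \left(- \frac{569}{4}\right) 27 = - \frac{15363}{4}$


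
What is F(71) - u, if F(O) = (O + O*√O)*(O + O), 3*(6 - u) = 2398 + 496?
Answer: 33122/3 + 10082*√71 ≈ 95993.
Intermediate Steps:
u = -2876/3 (u = 6 - (2398 + 496)/3 = 6 - ⅓*2894 = 6 - 2894/3 = -2876/3 ≈ -958.67)
F(O) = 2*O*(O + O^(3/2)) (F(O) = (O + O^(3/2))*(2*O) = 2*O*(O + O^(3/2)))
F(71) - u = (2*71² + 2*71^(5/2)) - 1*(-2876/3) = (2*5041 + 2*(5041*√71)) + 2876/3 = (10082 + 10082*√71) + 2876/3 = 33122/3 + 10082*√71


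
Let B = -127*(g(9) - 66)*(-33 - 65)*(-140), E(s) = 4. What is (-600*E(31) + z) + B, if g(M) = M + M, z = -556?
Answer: 83634164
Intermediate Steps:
g(M) = 2*M
B = 83637120 (B = -127*(2*9 - 66)*(-33 - 65)*(-140) = -127*(18 - 66)*(-98)*(-140) = -(-6096)*(-98)*(-140) = -127*4704*(-140) = -597408*(-140) = 83637120)
(-600*E(31) + z) + B = (-600*4 - 556) + 83637120 = (-2400 - 556) + 83637120 = -2956 + 83637120 = 83634164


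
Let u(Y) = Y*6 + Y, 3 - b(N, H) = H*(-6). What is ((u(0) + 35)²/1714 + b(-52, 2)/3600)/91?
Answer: 147857/18716880 ≈ 0.0078997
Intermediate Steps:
b(N, H) = 3 + 6*H (b(N, H) = 3 - H*(-6) = 3 - (-6)*H = 3 + 6*H)
u(Y) = 7*Y (u(Y) = 6*Y + Y = 7*Y)
((u(0) + 35)²/1714 + b(-52, 2)/3600)/91 = ((7*0 + 35)²/1714 + (3 + 6*2)/3600)/91 = ((0 + 35)²*(1/1714) + (3 + 12)*(1/3600))*(1/91) = (35²*(1/1714) + 15*(1/3600))*(1/91) = (1225*(1/1714) + 1/240)*(1/91) = (1225/1714 + 1/240)*(1/91) = (147857/205680)*(1/91) = 147857/18716880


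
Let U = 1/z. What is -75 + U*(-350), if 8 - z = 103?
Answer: -1355/19 ≈ -71.316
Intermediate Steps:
z = -95 (z = 8 - 1*103 = 8 - 103 = -95)
U = -1/95 (U = 1/(-95) = -1/95 ≈ -0.010526)
-75 + U*(-350) = -75 - 1/95*(-350) = -75 + 70/19 = -1355/19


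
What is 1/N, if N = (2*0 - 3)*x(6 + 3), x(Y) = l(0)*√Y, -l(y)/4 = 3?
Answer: 1/108 ≈ 0.0092593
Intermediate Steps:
l(y) = -12 (l(y) = -4*3 = -12)
x(Y) = -12*√Y
N = 108 (N = (2*0 - 3)*(-12*√(6 + 3)) = (0 - 3)*(-12*√9) = -(-36)*3 = -3*(-36) = 108)
1/N = 1/108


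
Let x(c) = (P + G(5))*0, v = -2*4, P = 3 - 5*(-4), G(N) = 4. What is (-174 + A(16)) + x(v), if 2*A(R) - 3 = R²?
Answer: -89/2 ≈ -44.500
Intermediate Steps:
P = 23 (P = 3 + 20 = 23)
v = -8
x(c) = 0 (x(c) = (23 + 4)*0 = 27*0 = 0)
A(R) = 3/2 + R²/2
(-174 + A(16)) + x(v) = (-174 + (3/2 + (½)*16²)) + 0 = (-174 + (3/2 + (½)*256)) + 0 = (-174 + (3/2 + 128)) + 0 = (-174 + 259/2) + 0 = -89/2 + 0 = -89/2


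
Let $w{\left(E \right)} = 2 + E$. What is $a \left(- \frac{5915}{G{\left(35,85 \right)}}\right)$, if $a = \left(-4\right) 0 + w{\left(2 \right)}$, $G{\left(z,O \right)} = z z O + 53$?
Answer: $- \frac{11830}{52089} \approx -0.22711$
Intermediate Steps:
$G{\left(z,O \right)} = 53 + O z^{2}$ ($G{\left(z,O \right)} = z^{2} O + 53 = O z^{2} + 53 = 53 + O z^{2}$)
$a = 4$ ($a = \left(-4\right) 0 + \left(2 + 2\right) = 0 + 4 = 4$)
$a \left(- \frac{5915}{G{\left(35,85 \right)}}\right) = 4 \left(- \frac{5915}{53 + 85 \cdot 35^{2}}\right) = 4 \left(- \frac{5915}{53 + 85 \cdot 1225}\right) = 4 \left(- \frac{5915}{53 + 104125}\right) = 4 \left(- \frac{5915}{104178}\right) = - \frac{11830}{52089}$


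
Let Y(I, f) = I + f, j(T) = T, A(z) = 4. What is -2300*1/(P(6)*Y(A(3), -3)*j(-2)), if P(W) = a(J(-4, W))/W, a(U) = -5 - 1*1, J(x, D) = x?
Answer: -1150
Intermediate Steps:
a(U) = -6 (a(U) = -5 - 1 = -6)
P(W) = -6/W
-2300*1/(P(6)*Y(A(3), -3)*j(-2)) = -2300*1/(2*(4 - 3)) = -2300/((-2*1)*(-6*1/6)) = -2300/((-2*(-1))) = -2300/2 = -2300*1/2 = -1150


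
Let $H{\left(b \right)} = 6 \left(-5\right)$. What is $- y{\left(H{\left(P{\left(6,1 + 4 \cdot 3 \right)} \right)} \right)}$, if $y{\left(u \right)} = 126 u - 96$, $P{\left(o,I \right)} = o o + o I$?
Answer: $3876$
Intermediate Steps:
$P{\left(o,I \right)} = o^{2} + I o$
$H{\left(b \right)} = -30$
$y{\left(u \right)} = -96 + 126 u$
$- y{\left(H{\left(P{\left(6,1 + 4 \cdot 3 \right)} \right)} \right)} = - (-96 + 126 \left(-30\right)) = - (-96 - 3780) = \left(-1\right) \left(-3876\right) = 3876$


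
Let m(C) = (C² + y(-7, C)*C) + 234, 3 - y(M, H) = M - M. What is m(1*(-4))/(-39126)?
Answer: -119/19563 ≈ -0.0060829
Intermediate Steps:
y(M, H) = 3 (y(M, H) = 3 - (M - M) = 3 - 1*0 = 3 + 0 = 3)
m(C) = 234 + C² + 3*C (m(C) = (C² + 3*C) + 234 = 234 + C² + 3*C)
m(1*(-4))/(-39126) = (234 + (1*(-4))² + 3*(1*(-4)))/(-39126) = (234 + (-4)² + 3*(-4))*(-1/39126) = (234 + 16 - 12)*(-1/39126) = 238*(-1/39126) = -119/19563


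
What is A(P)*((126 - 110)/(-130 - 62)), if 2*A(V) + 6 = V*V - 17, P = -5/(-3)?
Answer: 91/108 ≈ 0.84259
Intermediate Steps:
P = 5/3 (P = -5*(-⅓) = 5/3 ≈ 1.6667)
A(V) = -23/2 + V²/2 (A(V) = -3 + (V*V - 17)/2 = -3 + (V² - 17)/2 = -3 + (-17 + V²)/2 = -3 + (-17/2 + V²/2) = -23/2 + V²/2)
A(P)*((126 - 110)/(-130 - 62)) = (-23/2 + (5/3)²/2)*((126 - 110)/(-130 - 62)) = (-23/2 + (½)*(25/9))*(16/(-192)) = (-23/2 + 25/18)*(16*(-1/192)) = -91/9*(-1/12) = 91/108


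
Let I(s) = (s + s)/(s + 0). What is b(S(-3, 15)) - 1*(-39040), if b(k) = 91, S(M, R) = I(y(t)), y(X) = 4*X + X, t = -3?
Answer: 39131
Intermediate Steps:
y(X) = 5*X
I(s) = 2 (I(s) = (2*s)/s = 2)
S(M, R) = 2
b(S(-3, 15)) - 1*(-39040) = 91 - 1*(-39040) = 91 + 39040 = 39131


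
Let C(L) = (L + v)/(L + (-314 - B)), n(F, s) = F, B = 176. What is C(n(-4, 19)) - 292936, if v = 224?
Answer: -72355302/247 ≈ -2.9294e+5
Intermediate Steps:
C(L) = (224 + L)/(-490 + L) (C(L) = (L + 224)/(L + (-314 - 1*176)) = (224 + L)/(L + (-314 - 176)) = (224 + L)/(L - 490) = (224 + L)/(-490 + L))
C(n(-4, 19)) - 292936 = (224 - 4)/(-490 - 4) - 292936 = 220/(-494) - 292936 = -1/494*220 - 292936 = -110/247 - 292936 = -72355302/247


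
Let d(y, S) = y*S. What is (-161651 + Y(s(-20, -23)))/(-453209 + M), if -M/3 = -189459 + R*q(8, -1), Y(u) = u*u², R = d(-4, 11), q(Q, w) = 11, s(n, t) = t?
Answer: -86909/58310 ≈ -1.4905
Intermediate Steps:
d(y, S) = S*y
R = -44 (R = 11*(-4) = -44)
Y(u) = u³
M = 569829 (M = -3*(-189459 - 44*11) = -3*(-189459 - 484) = -3*(-189943) = 569829)
(-161651 + Y(s(-20, -23)))/(-453209 + M) = (-161651 + (-23)³)/(-453209 + 569829) = (-161651 - 12167)/116620 = -173818*1/116620 = -86909/58310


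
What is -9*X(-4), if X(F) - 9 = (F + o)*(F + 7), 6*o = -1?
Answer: 63/2 ≈ 31.500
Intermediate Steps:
o = -1/6 (o = (1/6)*(-1) = -1/6 ≈ -0.16667)
X(F) = 9 + (7 + F)*(-1/6 + F) (X(F) = 9 + (F - 1/6)*(F + 7) = 9 + (-1/6 + F)*(7 + F) = 9 + (7 + F)*(-1/6 + F))
-9*X(-4) = -9*(47/6 + (-4)**2 + (41/6)*(-4)) = -9*(47/6 + 16 - 82/3) = -9*(-7/2) = 63/2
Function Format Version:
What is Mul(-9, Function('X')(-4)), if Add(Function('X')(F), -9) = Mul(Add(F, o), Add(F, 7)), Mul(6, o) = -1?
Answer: Rational(63, 2) ≈ 31.500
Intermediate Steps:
o = Rational(-1, 6) (o = Mul(Rational(1, 6), -1) = Rational(-1, 6) ≈ -0.16667)
Function('X')(F) = Add(9, Mul(Add(7, F), Add(Rational(-1, 6), F))) (Function('X')(F) = Add(9, Mul(Add(F, Rational(-1, 6)), Add(F, 7))) = Add(9, Mul(Add(Rational(-1, 6), F), Add(7, F))) = Add(9, Mul(Add(7, F), Add(Rational(-1, 6), F))))
Mul(-9, Function('X')(-4)) = Mul(-9, Add(Rational(47, 6), Pow(-4, 2), Mul(Rational(41, 6), -4))) = Mul(-9, Add(Rational(47, 6), 16, Rational(-82, 3))) = Mul(-9, Rational(-7, 2)) = Rational(63, 2)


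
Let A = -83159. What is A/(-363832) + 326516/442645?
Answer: 22229554981/23006916520 ≈ 0.96621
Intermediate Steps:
A/(-363832) + 326516/442645 = -83159/(-363832) + 326516/442645 = -83159*(-1/363832) + 326516*(1/442645) = 83159/363832 + 326516/442645 = 22229554981/23006916520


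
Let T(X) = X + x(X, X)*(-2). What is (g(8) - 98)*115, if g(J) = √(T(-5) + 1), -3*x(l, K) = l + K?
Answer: -11270 + 460*I*√6/3 ≈ -11270.0 + 375.59*I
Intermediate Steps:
x(l, K) = -K/3 - l/3 (x(l, K) = -(l + K)/3 = -(K + l)/3 = -K/3 - l/3)
T(X) = 7*X/3 (T(X) = X + (-X/3 - X/3)*(-2) = X - 2*X/3*(-2) = X + 4*X/3 = 7*X/3)
g(J) = 4*I*√6/3 (g(J) = √((7/3)*(-5) + 1) = √(-35/3 + 1) = √(-32/3) = 4*I*√6/3)
(g(8) - 98)*115 = (4*I*√6/3 - 98)*115 = (-98 + 4*I*√6/3)*115 = -11270 + 460*I*√6/3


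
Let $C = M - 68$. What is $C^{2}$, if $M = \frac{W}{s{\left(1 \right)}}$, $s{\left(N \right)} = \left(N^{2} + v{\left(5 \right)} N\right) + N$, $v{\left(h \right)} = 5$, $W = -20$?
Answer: $\frac{246016}{49} \approx 5020.7$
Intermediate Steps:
$s{\left(N \right)} = N^{2} + 6 N$ ($s{\left(N \right)} = \left(N^{2} + 5 N\right) + N = N^{2} + 6 N$)
$M = - \frac{20}{7}$ ($M = - \frac{20}{1 \left(6 + 1\right)} = - \frac{20}{1 \cdot 7} = - \frac{20}{7} \approx -2.8571$)
$C = - \frac{496}{7}$ ($C = - \frac{20}{7} - 68 = - \frac{496}{7} \approx -70.857$)
$C^{2} = \left(- \frac{496}{7}\right)^{2} = \frac{246016}{49}$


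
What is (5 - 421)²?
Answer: 173056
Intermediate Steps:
(5 - 421)² = (-416)² = 173056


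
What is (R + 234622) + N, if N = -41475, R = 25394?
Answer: 218541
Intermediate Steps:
(R + 234622) + N = (25394 + 234622) - 41475 = 260016 - 41475 = 218541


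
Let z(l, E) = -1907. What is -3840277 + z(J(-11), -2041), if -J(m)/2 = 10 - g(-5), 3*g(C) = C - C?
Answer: -3842184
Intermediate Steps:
g(C) = 0 (g(C) = (C - C)/3 = (⅓)*0 = 0)
J(m) = -20 (J(m) = -2*(10 - 1*0) = -2*(10 + 0) = -2*10 = -20)
-3840277 + z(J(-11), -2041) = -3840277 - 1907 = -3842184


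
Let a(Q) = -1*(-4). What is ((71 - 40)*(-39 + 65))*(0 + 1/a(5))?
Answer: 403/2 ≈ 201.50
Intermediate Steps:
a(Q) = 4
((71 - 40)*(-39 + 65))*(0 + 1/a(5)) = ((71 - 40)*(-39 + 65))*(0 + 1/4) = (31*26)*(0 + 1/4) = 806*(1/4) = 403/2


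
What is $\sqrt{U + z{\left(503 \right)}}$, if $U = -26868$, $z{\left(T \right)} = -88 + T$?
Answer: $i \sqrt{26453} \approx 162.64 i$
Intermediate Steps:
$\sqrt{U + z{\left(503 \right)}} = \sqrt{-26868 + \left(-88 + 503\right)} = \sqrt{-26868 + 415} = \sqrt{-26453} = i \sqrt{26453}$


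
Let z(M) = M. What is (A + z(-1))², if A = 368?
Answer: 134689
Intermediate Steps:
(A + z(-1))² = (368 - 1)² = 367² = 134689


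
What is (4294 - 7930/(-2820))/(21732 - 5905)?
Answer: 1211701/4463214 ≈ 0.27149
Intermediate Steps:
(4294 - 7930/(-2820))/(21732 - 5905) = (4294 - 7930*(-1/2820))/15827 = (4294 + 793/282)*(1/15827) = (1211701/282)*(1/15827) = 1211701/4463214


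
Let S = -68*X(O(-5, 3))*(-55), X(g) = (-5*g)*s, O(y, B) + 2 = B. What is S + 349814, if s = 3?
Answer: 293714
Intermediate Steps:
O(y, B) = -2 + B
X(g) = -15*g (X(g) = -5*g*3 = -15*g)
S = -56100 (S = -(-1020)*(-2 + 3)*(-55) = -(-1020)*(-55) = -68*(-15)*(-55) = 1020*(-55) = -56100)
S + 349814 = -56100 + 349814 = 293714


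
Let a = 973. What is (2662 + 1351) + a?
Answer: 4986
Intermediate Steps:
(2662 + 1351) + a = (2662 + 1351) + 973 = 4013 + 973 = 4986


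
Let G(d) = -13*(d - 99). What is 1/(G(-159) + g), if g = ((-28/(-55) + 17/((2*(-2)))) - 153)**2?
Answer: 48400/1351410889 ≈ 3.5814e-5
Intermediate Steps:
G(d) = 1287 - 13*d (G(d) = -13*(-99 + d) = 1287 - 13*d)
g = 1189077289/48400 (g = ((-28*(-1/55) + 17/(-4)) - 153)**2 = ((28/55 + 17*(-1/4)) - 153)**2 = ((28/55 - 17/4) - 153)**2 = (-823/220 - 153)**2 = (-34483/220)**2 = 1189077289/48400 ≈ 24568.)
1/(G(-159) + g) = 1/((1287 - 13*(-159)) + 1189077289/48400) = 1/((1287 + 2067) + 1189077289/48400) = 1/(3354 + 1189077289/48400) = 1/(1351410889/48400) = 48400/1351410889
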